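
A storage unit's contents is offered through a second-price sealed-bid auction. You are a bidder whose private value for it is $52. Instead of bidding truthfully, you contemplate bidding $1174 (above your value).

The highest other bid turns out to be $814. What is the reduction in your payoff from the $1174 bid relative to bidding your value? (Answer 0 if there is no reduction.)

Bidding your value $52: you lose (since $52 < $814). Payoff $0.
Bidding $1174: you win and pay $814. Payoff $52 − $814 = −$762.
The competing bid $814 lies between your value and your inflated bid, so overbidding wins an item priced above your value.
Loss from deviating = $0 − (−$762) = $762.

$762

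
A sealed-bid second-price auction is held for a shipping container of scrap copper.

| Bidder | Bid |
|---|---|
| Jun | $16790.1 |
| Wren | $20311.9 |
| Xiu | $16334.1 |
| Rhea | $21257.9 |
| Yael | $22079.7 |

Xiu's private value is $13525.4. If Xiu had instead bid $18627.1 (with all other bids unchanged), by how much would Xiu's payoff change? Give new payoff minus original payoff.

The highest bid among the other bidders is $22079.7; Xiu's bid doesn't change that.
Original bid $16334.1: Xiu is not highest (top rival bid is $22079.7); payoff $0.
Alternative bid $18627.1: Xiu is not highest (top rival bid is $22079.7); payoff $0.
Change in payoff = $0 − ($0) = $0.

$0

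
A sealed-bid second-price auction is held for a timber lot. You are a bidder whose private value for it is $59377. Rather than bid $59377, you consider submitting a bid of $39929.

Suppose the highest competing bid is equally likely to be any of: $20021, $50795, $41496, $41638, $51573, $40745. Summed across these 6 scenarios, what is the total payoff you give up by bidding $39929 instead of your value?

The deviation costs you only when the competing bid falls strictly between $39929 and $59377; elsewhere both bids give the same outcome.
$20021: outcomes coincide → loss $0.
$50795: truthful payoff $8582, deviation payoff $0 → loss $8582.
$41496: truthful payoff $17881, deviation payoff $0 → loss $17881.
$41638: truthful payoff $17739, deviation payoff $0 → loss $17739.
$51573: truthful payoff $7804, deviation payoff $0 → loss $7804.
$40745: truthful payoff $18632, deviation payoff $0 → loss $18632.
Total loss = $8582 + $17881 + $17739 + $7804 + $18632 = $70638.
Truthful bidding weakly dominates here: raising your bid can only win items priced above your value, and lowering it can only forfeit items priced below.

$70638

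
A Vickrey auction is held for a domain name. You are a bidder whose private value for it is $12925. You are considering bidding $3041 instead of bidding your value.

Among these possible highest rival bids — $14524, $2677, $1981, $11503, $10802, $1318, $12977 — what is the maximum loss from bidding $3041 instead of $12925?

$2123

$14524: same outcome either way → loss $0.
$2677: same outcome either way → loss $0.
$1981: same outcome either way → loss $0.
$11503: truthful gives $1422, deviation gives $0 → loss $1422.
$10802: truthful gives $2123, deviation gives $0 → loss $2123.
$1318: same outcome either way → loss $0.
$12977: same outcome either way → loss $0.
Maximum loss: $2123.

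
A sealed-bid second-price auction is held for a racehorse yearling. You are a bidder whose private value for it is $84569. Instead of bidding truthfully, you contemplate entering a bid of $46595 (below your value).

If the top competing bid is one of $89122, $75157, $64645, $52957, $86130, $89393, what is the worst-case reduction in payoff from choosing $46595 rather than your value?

$31612

$89122: same outcome either way → loss $0.
$75157: truthful gives $9412, deviation gives $0 → loss $9412.
$64645: truthful gives $19924, deviation gives $0 → loss $19924.
$52957: truthful gives $31612, deviation gives $0 → loss $31612.
$86130: same outcome either way → loss $0.
$89393: same outcome either way → loss $0.
Maximum loss: $31612.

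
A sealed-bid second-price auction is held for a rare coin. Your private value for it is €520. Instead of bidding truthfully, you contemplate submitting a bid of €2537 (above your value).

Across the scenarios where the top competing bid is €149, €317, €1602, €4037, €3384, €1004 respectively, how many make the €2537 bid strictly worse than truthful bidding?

2

The deviation hurts exactly when the highest competing bid lies strictly between €520 and €2537 — overbidding then wins at a price above your value.
€149: below both → same outcome either way.
€317: below both → same outcome either way.
€1602: inside the interval → strictly worse (loss €1082).
€4037: above both → same outcome either way.
€3384: above both → same outcome either way.
€1004: inside the interval → strictly worse (loss €484).
Count: 2.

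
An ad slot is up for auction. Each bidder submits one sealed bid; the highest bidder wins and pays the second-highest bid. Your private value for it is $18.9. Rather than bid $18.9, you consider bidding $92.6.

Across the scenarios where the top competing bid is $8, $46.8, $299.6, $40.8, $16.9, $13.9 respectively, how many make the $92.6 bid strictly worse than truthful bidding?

The deviation hurts exactly when the highest competing bid lies strictly between $18.9 and $92.6 — overbidding then wins at a price above your value.
$8: below both → same outcome either way.
$46.8: inside the interval → strictly worse (loss $27.9).
$299.6: above both → same outcome either way.
$40.8: inside the interval → strictly worse (loss $21.9).
$16.9: below both → same outcome either way.
$13.9: below both → same outcome either way.
Count: 2.

2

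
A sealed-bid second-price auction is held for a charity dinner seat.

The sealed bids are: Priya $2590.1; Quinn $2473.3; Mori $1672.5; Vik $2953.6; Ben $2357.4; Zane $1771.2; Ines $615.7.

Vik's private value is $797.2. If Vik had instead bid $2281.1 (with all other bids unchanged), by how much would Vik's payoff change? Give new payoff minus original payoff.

The highest bid among the other bidders is $2590.1; Vik's bid doesn't change that.
Original bid $2953.6: Vik is highest, pays the top rival bid $2590.1; payoff $797.2 − $2590.1 = −$1792.9.
Alternative bid $2281.1: Vik is not highest (top rival bid is $2590.1); payoff $0.
Change in payoff = $0 − (−$1792.9) = $1792.9.

$1792.9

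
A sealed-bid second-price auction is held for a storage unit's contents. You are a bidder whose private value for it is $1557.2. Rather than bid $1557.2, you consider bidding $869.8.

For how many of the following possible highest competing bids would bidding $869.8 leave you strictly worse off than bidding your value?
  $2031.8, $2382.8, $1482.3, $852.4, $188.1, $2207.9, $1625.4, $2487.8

The deviation hurts exactly when the highest competing bid lies strictly between $869.8 and $1557.2 — underbidding then forfeits a profitable win.
$2031.8: above both → same outcome either way.
$2382.8: above both → same outcome either way.
$1482.3: inside the interval → strictly worse (loss $74.9).
$852.4: below both → same outcome either way.
$188.1: below both → same outcome either way.
$2207.9: above both → same outcome either way.
$1625.4: above both → same outcome either way.
$2487.8: above both → same outcome either way.
Count: 1.

1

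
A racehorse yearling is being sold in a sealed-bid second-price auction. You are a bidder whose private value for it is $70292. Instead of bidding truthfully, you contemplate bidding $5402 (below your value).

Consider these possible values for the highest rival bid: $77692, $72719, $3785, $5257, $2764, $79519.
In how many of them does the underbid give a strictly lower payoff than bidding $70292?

The deviation hurts exactly when the highest competing bid lies strictly between $5402 and $70292 — underbidding then forfeits a profitable win.
$77692: above both → same outcome either way.
$72719: above both → same outcome either way.
$3785: below both → same outcome either way.
$5257: below both → same outcome either way.
$2764: below both → same outcome either way.
$79519: above both → same outcome either way.
Count: 0.

0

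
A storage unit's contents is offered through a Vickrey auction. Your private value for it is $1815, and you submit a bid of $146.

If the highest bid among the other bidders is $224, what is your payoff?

Your bid $146 is below the highest competing bid $224, so you lose.
A losing bidder pays nothing and receives nothing: payoff = $0.

$0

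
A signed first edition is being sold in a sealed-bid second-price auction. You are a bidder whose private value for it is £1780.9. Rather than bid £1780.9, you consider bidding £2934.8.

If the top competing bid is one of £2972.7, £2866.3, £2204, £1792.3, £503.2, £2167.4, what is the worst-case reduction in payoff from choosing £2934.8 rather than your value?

£2972.7: same outcome either way → loss £0.
£2866.3: truthful gives £0, deviation gives −£1085.4 → loss £1085.4.
£2204: truthful gives £0, deviation gives −£423.1 → loss £423.1.
£1792.3: truthful gives £0, deviation gives −£11.4 → loss £11.4.
£503.2: same outcome either way → loss £0.
£2167.4: truthful gives £0, deviation gives −£386.5 → loss £386.5.
Maximum loss: £1085.4.

£1085.4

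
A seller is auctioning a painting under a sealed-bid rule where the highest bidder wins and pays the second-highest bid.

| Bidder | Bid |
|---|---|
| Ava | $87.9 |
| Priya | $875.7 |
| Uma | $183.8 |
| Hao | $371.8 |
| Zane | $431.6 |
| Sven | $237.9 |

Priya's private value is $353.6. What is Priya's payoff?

Highest bid: Priya at $875.7, so Priya wins.
Second-highest bid: Zane at $431.6 — that is the price the winner pays.
Priya's payoff = value − price = $353.6 − $431.6 = −$78.

−$78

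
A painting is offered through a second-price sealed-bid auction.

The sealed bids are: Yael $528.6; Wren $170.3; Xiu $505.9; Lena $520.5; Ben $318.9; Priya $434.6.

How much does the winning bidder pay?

Highest bid: Yael at $528.6, so Yael wins.
Second-highest bid: Lena at $520.5 — that is the price the winner pays.

$520.5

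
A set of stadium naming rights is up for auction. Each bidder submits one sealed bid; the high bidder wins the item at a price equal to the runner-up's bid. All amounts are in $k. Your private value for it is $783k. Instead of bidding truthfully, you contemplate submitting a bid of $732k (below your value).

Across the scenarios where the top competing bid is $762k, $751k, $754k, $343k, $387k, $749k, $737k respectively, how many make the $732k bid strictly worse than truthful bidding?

The deviation hurts exactly when the highest competing bid lies strictly between $732k and $783k — underbidding then forfeits a profitable win.
$762k: inside the interval → strictly worse (loss $21k).
$751k: inside the interval → strictly worse (loss $32k).
$754k: inside the interval → strictly worse (loss $29k).
$343k: below both → same outcome either way.
$387k: below both → same outcome either way.
$749k: inside the interval → strictly worse (loss $34k).
$737k: inside the interval → strictly worse (loss $46k).
Count: 5.

5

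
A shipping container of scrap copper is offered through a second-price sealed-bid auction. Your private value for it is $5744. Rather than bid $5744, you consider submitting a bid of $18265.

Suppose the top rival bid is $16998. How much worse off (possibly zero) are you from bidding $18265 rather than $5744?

Bidding your value $5744: you lose (since $5744 < $16998). Payoff $0.
Bidding $18265: you win and pay $16998. Payoff $5744 − $16998 = −$11254.
The competing bid $16998 lies between your value and your inflated bid, so overbidding wins an item priced above your value.
Loss from deviating = $0 − (−$11254) = $11254.

$11254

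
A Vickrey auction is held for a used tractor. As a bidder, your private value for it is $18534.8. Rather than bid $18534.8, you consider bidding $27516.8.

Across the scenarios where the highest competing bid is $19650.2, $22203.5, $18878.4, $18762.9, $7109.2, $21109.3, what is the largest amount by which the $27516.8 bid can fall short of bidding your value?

$3668.7

$19650.2: truthful gives $0, deviation gives −$1115.4 → loss $1115.4.
$22203.5: truthful gives $0, deviation gives −$3668.7 → loss $3668.7.
$18878.4: truthful gives $0, deviation gives −$343.6 → loss $343.6.
$18762.9: truthful gives $0, deviation gives −$228.1 → loss $228.1.
$7109.2: same outcome either way → loss $0.
$21109.3: truthful gives $0, deviation gives −$2574.5 → loss $2574.5.
Maximum loss: $3668.7.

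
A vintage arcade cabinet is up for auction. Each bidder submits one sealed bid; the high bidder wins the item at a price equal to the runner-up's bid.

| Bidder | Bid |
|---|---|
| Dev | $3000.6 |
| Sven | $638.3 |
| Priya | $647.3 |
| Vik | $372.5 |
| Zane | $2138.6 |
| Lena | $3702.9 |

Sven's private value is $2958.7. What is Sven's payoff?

$0

Highest bid: Lena at $3702.9, so Lena wins.
Second-highest bid: Dev at $3000.6 — that is the price the winner pays.
Sven did not win, so Sven pays nothing and receives nothing: payoff $0.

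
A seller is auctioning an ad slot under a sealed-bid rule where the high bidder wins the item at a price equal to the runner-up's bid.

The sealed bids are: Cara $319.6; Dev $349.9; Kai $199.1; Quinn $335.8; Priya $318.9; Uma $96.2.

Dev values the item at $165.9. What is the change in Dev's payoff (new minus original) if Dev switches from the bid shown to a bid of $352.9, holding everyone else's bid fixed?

$0

The highest bid among the other bidders is $335.8; Dev's bid doesn't change that.
Original bid $349.9: Dev is highest, pays the top rival bid $335.8; payoff $165.9 − $335.8 = −$169.9.
Alternative bid $352.9: Dev is highest, pays the top rival bid $335.8; payoff $165.9 − $335.8 = −$169.9.
Change in payoff = −$169.9 − (−$169.9) = $0.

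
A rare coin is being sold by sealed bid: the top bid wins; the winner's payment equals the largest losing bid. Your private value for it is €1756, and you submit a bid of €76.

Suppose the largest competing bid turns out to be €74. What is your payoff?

€1682

Your bid €76 exceeds the highest competing bid €74, so you win.
In a second-price auction the winner pays the second-highest bid, €74.
Payoff = value − price = €1756 − €74 = €1682.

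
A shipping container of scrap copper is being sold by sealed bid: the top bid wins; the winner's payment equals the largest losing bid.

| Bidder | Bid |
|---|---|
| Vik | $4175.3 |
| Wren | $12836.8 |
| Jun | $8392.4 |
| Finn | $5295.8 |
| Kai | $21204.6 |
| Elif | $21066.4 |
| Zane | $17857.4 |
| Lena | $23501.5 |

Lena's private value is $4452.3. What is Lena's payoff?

Highest bid: Lena at $23501.5, so Lena wins.
Second-highest bid: Kai at $21204.6 — that is the price the winner pays.
Lena's payoff = value − price = $4452.3 − $21204.6 = −$16752.3.

−$16752.3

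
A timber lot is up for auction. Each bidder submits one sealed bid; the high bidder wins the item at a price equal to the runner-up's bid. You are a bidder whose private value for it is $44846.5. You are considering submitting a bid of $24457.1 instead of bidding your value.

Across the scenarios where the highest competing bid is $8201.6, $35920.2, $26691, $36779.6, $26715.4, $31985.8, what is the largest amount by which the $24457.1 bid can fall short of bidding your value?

$18155.5

$8201.6: same outcome either way → loss $0.
$35920.2: truthful gives $8926.3, deviation gives $0 → loss $8926.3.
$26691: truthful gives $18155.5, deviation gives $0 → loss $18155.5.
$36779.6: truthful gives $8066.9, deviation gives $0 → loss $8066.9.
$26715.4: truthful gives $18131.1, deviation gives $0 → loss $18131.1.
$31985.8: truthful gives $12860.7, deviation gives $0 → loss $12860.7.
Maximum loss: $18155.5.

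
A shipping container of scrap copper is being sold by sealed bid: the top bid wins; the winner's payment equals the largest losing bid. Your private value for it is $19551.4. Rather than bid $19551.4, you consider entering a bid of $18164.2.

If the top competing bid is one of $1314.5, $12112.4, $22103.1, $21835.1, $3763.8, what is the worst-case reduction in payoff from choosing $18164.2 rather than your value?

$1314.5: same outcome either way → loss $0.
$12112.4: same outcome either way → loss $0.
$22103.1: same outcome either way → loss $0.
$21835.1: same outcome either way → loss $0.
$3763.8: same outcome either way → loss $0.
Maximum loss: $0.

$0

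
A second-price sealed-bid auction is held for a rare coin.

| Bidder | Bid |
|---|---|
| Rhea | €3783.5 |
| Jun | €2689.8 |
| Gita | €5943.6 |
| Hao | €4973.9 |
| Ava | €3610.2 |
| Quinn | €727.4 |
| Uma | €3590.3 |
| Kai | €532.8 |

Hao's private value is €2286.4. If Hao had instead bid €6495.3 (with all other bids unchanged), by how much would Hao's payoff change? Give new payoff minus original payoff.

−€3657.2

The highest bid among the other bidders is €5943.6; Hao's bid doesn't change that.
Original bid €4973.9: Hao is not highest (top rival bid is €5943.6); payoff €0.
Alternative bid €6495.3: Hao is highest, pays the top rival bid €5943.6; payoff €2286.4 − €5943.6 = −€3657.2.
Change in payoff = −€3657.2 − (€0) = −€3657.2.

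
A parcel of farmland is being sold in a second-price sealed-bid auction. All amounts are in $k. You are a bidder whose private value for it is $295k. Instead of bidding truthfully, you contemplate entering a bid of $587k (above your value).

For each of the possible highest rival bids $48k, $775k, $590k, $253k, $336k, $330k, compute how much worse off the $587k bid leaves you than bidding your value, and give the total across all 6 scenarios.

The deviation costs you only when the competing bid falls strictly between $295k and $587k; elsewhere both bids give the same outcome.
$48k: outcomes coincide → loss $0k.
$775k: outcomes coincide → loss $0k.
$590k: outcomes coincide → loss $0k.
$253k: outcomes coincide → loss $0k.
$336k: truthful payoff $0k, deviation payoff −$41k → loss $41k.
$330k: truthful payoff $0k, deviation payoff −$35k → loss $35k.
Total loss = $41k + $35k = $76k.

$76k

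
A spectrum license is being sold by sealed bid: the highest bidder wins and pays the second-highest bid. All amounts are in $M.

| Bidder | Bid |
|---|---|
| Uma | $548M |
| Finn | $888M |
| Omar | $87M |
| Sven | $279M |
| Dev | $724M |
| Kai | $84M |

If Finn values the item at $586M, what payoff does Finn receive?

Highest bid: Finn at $888M, so Finn wins.
Second-highest bid: Dev at $724M — that is the price the winner pays.
Finn's payoff = value − price = $586M − $724M = −$138M.

−$138M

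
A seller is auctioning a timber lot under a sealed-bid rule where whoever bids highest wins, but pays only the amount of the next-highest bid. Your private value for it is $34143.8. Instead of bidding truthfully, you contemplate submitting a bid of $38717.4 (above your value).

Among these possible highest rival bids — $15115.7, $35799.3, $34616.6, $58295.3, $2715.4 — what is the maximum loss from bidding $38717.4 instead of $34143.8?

$15115.7: same outcome either way → loss $0.
$35799.3: truthful gives $0, deviation gives −$1655.5 → loss $1655.5.
$34616.6: truthful gives $0, deviation gives −$472.8 → loss $472.8.
$58295.3: same outcome either way → loss $0.
$2715.4: same outcome either way → loss $0.
Maximum loss: $1655.5.

$1655.5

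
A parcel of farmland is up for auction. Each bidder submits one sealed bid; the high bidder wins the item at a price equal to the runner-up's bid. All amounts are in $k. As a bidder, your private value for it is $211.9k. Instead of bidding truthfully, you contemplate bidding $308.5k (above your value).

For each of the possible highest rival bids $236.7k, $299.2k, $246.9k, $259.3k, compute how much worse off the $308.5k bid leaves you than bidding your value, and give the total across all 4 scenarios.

The deviation costs you only when the competing bid falls strictly between $211.9k and $308.5k; elsewhere both bids give the same outcome.
$236.7k: truthful payoff $0k, deviation payoff −$24.8k → loss $24.8k.
$299.2k: truthful payoff $0k, deviation payoff −$87.3k → loss $87.3k.
$246.9k: truthful payoff $0k, deviation payoff −$35k → loss $35k.
$259.3k: truthful payoff $0k, deviation payoff −$47.4k → loss $47.4k.
Total loss = $24.8k + $87.3k + $35k + $47.4k = $194.5k.
Truthful bidding weakly dominates here: raising your bid can only win items priced above your value, and lowering it can only forfeit items priced below.

$194.5k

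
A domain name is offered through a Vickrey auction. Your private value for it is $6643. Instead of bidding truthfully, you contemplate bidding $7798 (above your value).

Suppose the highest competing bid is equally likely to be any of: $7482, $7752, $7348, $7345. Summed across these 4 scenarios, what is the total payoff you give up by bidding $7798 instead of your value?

$3355

The deviation costs you only when the competing bid falls strictly between $6643 and $7798; elsewhere both bids give the same outcome.
$7482: truthful payoff $0, deviation payoff −$839 → loss $839.
$7752: truthful payoff $0, deviation payoff −$1109 → loss $1109.
$7348: truthful payoff $0, deviation payoff −$705 → loss $705.
$7345: truthful payoff $0, deviation payoff −$702 → loss $702.
Total loss = $839 + $1109 + $705 + $702 = $3355.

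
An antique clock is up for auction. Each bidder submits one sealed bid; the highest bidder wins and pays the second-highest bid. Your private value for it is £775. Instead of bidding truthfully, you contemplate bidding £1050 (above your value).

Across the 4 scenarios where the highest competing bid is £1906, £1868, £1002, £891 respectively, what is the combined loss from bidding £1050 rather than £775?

£343

The deviation costs you only when the competing bid falls strictly between £775 and £1050; elsewhere both bids give the same outcome.
£1906: outcomes coincide → loss £0.
£1868: outcomes coincide → loss £0.
£1002: truthful payoff £0, deviation payoff −£227 → loss £227.
£891: truthful payoff £0, deviation payoff −£116 → loss £116.
Total loss = £227 + £116 = £343.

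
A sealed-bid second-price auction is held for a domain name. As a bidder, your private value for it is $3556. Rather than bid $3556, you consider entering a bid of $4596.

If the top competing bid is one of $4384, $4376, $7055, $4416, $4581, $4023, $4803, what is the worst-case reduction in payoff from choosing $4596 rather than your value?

$1025

$4384: truthful gives $0, deviation gives −$828 → loss $828.
$4376: truthful gives $0, deviation gives −$820 → loss $820.
$7055: same outcome either way → loss $0.
$4416: truthful gives $0, deviation gives −$860 → loss $860.
$4581: truthful gives $0, deviation gives −$1025 → loss $1025.
$4023: truthful gives $0, deviation gives −$467 → loss $467.
$4803: same outcome either way → loss $0.
Maximum loss: $1025.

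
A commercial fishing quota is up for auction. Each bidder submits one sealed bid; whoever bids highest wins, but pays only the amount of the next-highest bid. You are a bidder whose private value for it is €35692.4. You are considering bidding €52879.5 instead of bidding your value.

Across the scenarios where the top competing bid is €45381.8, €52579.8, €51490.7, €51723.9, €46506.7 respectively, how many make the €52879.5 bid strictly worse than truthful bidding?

The deviation hurts exactly when the highest competing bid lies strictly between €35692.4 and €52879.5 — overbidding then wins at a price above your value.
€45381.8: inside the interval → strictly worse (loss €9689.4).
€52579.8: inside the interval → strictly worse (loss €16887.4).
€51490.7: inside the interval → strictly worse (loss €15798.3).
€51723.9: inside the interval → strictly worse (loss €16031.5).
€46506.7: inside the interval → strictly worse (loss €10814.3).
Count: 5.

5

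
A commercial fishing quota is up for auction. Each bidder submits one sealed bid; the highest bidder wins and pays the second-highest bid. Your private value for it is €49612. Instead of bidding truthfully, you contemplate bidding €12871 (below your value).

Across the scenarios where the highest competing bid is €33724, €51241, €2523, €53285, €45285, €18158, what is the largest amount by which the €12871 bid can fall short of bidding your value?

€31454

€33724: truthful gives €15888, deviation gives €0 → loss €15888.
€51241: same outcome either way → loss €0.
€2523: same outcome either way → loss €0.
€53285: same outcome either way → loss €0.
€45285: truthful gives €4327, deviation gives €0 → loss €4327.
€18158: truthful gives €31454, deviation gives €0 → loss €31454.
Maximum loss: €31454.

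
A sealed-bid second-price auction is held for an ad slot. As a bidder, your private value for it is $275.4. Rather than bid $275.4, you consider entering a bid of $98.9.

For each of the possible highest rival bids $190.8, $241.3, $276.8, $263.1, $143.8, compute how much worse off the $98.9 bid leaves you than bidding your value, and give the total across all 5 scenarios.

$262.6

The deviation costs you only when the competing bid falls strictly between $98.9 and $275.4; elsewhere both bids give the same outcome.
$190.8: truthful payoff $84.6, deviation payoff $0 → loss $84.6.
$241.3: truthful payoff $34.1, deviation payoff $0 → loss $34.1.
$276.8: outcomes coincide → loss $0.
$263.1: truthful payoff $12.3, deviation payoff $0 → loss $12.3.
$143.8: truthful payoff $131.6, deviation payoff $0 → loss $131.6.
Total loss = $84.6 + $34.1 + $12.3 + $131.6 = $262.6.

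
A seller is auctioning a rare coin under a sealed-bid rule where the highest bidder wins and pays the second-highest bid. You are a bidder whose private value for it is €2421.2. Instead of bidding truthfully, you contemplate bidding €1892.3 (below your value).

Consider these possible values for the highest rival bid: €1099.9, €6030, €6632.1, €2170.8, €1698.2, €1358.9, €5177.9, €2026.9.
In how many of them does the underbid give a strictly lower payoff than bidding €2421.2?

2

The deviation hurts exactly when the highest competing bid lies strictly between €1892.3 and €2421.2 — underbidding then forfeits a profitable win.
€1099.9: below both → same outcome either way.
€6030: above both → same outcome either way.
€6632.1: above both → same outcome either way.
€2170.8: inside the interval → strictly worse (loss €250.4).
€1698.2: below both → same outcome either way.
€1358.9: below both → same outcome either way.
€5177.9: above both → same outcome either way.
€2026.9: inside the interval → strictly worse (loss €394.3).
Count: 2.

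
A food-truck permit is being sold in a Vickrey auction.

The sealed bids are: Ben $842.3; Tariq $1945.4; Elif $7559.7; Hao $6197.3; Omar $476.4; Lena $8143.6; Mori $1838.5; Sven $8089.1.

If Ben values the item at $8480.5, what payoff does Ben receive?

$0

Highest bid: Lena at $8143.6, so Lena wins.
Second-highest bid: Sven at $8089.1 — that is the price the winner pays.
Ben did not win, so Ben pays nothing and receives nothing: payoff $0.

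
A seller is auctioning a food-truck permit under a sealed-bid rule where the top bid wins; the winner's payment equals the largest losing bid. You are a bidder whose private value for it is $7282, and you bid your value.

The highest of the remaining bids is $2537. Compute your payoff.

Your bid $7282 exceeds the highest competing bid $2537, so you win.
In a second-price auction the winner pays the second-highest bid, $2537.
Payoff = value − price = $7282 − $2537 = $4745.

$4745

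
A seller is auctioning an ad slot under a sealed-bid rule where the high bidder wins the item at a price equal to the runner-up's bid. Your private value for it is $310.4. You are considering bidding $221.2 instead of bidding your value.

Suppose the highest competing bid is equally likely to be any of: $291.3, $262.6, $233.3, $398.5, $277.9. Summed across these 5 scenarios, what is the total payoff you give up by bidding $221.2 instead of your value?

The deviation costs you only when the competing bid falls strictly between $221.2 and $310.4; elsewhere both bids give the same outcome.
$291.3: truthful payoff $19.1, deviation payoff $0 → loss $19.1.
$262.6: truthful payoff $47.8, deviation payoff $0 → loss $47.8.
$233.3: truthful payoff $77.1, deviation payoff $0 → loss $77.1.
$398.5: outcomes coincide → loss $0.
$277.9: truthful payoff $32.5, deviation payoff $0 → loss $32.5.
Total loss = $19.1 + $47.8 + $77.1 + $32.5 = $176.5.

$176.5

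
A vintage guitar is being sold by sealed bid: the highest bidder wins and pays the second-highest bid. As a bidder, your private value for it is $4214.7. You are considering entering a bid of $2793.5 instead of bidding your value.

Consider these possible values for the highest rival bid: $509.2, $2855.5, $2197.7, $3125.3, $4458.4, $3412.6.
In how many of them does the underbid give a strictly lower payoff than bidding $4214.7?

The deviation hurts exactly when the highest competing bid lies strictly between $2793.5 and $4214.7 — underbidding then forfeits a profitable win.
$509.2: below both → same outcome either way.
$2855.5: inside the interval → strictly worse (loss $1359.2).
$2197.7: below both → same outcome either way.
$3125.3: inside the interval → strictly worse (loss $1089.4).
$4458.4: above both → same outcome either way.
$3412.6: inside the interval → strictly worse (loss $802.1).
Count: 3.

3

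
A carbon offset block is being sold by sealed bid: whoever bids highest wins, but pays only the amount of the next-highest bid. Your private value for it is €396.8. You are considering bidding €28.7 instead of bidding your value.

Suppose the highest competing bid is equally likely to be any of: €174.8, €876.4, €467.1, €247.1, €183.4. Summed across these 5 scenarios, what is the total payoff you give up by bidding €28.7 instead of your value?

The deviation costs you only when the competing bid falls strictly between €28.7 and €396.8; elsewhere both bids give the same outcome.
€174.8: truthful payoff €222, deviation payoff €0 → loss €222.
€876.4: outcomes coincide → loss €0.
€467.1: outcomes coincide → loss €0.
€247.1: truthful payoff €149.7, deviation payoff €0 → loss €149.7.
€183.4: truthful payoff €213.4, deviation payoff €0 → loss €213.4.
Total loss = €222 + €149.7 + €213.4 = €585.1.
Truthful bidding weakly dominates here: raising your bid can only win items priced above your value, and lowering it can only forfeit items priced below.

€585.1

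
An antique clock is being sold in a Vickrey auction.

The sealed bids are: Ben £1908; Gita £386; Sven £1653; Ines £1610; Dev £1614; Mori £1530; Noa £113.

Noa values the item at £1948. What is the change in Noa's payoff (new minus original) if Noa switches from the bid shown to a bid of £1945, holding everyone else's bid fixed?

The highest bid among the other bidders is £1908; Noa's bid doesn't change that.
Original bid £113: Noa is not highest (top rival bid is £1908); payoff £0.
Alternative bid £1945: Noa is highest, pays the top rival bid £1908; payoff £1948 − £1908 = £40.
Change in payoff = £40 − (£0) = £40.

£40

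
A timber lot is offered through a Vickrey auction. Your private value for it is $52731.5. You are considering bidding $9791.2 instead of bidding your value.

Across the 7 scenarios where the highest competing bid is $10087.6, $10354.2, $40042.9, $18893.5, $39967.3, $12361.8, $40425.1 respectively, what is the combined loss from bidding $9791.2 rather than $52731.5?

$196988.1

The deviation costs you only when the competing bid falls strictly between $9791.2 and $52731.5; elsewhere both bids give the same outcome.
$10087.6: truthful payoff $42643.9, deviation payoff $0 → loss $42643.9.
$10354.2: truthful payoff $42377.3, deviation payoff $0 → loss $42377.3.
$40042.9: truthful payoff $12688.6, deviation payoff $0 → loss $12688.6.
$18893.5: truthful payoff $33838, deviation payoff $0 → loss $33838.
$39967.3: truthful payoff $12764.2, deviation payoff $0 → loss $12764.2.
$12361.8: truthful payoff $40369.7, deviation payoff $0 → loss $40369.7.
$40425.1: truthful payoff $12306.4, deviation payoff $0 → loss $12306.4.
Total loss = $42643.9 + $42377.3 + $12688.6 + $33838 + $12764.2 + $40369.7 + $12306.4 = $196988.1.
Truthful bidding weakly dominates here: raising your bid can only win items priced above your value, and lowering it can only forfeit items priced below.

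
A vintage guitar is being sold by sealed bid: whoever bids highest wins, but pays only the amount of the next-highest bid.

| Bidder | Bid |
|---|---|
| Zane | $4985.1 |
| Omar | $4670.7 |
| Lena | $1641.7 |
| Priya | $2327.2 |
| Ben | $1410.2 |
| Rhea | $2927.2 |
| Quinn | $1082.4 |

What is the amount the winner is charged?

$4670.7

Highest bid: Zane at $4985.1, so Zane wins.
Second-highest bid: Omar at $4670.7 — that is the price the winner pays.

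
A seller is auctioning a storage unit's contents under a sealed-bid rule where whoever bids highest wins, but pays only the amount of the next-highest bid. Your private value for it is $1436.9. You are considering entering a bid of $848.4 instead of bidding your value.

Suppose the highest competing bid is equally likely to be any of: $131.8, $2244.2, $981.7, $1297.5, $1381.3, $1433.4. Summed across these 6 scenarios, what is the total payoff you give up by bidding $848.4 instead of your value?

$653.7

The deviation costs you only when the competing bid falls strictly between $848.4 and $1436.9; elsewhere both bids give the same outcome.
$131.8: outcomes coincide → loss $0.
$2244.2: outcomes coincide → loss $0.
$981.7: truthful payoff $455.2, deviation payoff $0 → loss $455.2.
$1297.5: truthful payoff $139.4, deviation payoff $0 → loss $139.4.
$1381.3: truthful payoff $55.6, deviation payoff $0 → loss $55.6.
$1433.4: truthful payoff $3.5, deviation payoff $0 → loss $3.5.
Total loss = $455.2 + $139.4 + $55.6 + $3.5 = $653.7.
In a second-price auction your bid sets only whether you win, not what you pay, so bidding your true value is weakly dominant.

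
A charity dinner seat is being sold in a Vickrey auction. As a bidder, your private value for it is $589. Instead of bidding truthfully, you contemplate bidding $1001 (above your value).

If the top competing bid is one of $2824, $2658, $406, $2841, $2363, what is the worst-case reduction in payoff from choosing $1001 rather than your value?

$2824: same outcome either way → loss $0.
$2658: same outcome either way → loss $0.
$406: same outcome either way → loss $0.
$2841: same outcome either way → loss $0.
$2363: same outcome either way → loss $0.
Maximum loss: $0.

$0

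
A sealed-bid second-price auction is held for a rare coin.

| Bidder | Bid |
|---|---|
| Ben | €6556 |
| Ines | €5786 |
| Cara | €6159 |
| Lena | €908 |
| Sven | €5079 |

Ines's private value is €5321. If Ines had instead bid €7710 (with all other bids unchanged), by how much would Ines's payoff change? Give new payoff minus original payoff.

−€1235

The highest bid among the other bidders is €6556; Ines's bid doesn't change that.
Original bid €5786: Ines is not highest (top rival bid is €6556); payoff €0.
Alternative bid €7710: Ines is highest, pays the top rival bid €6556; payoff €5321 − €6556 = −€1235.
Change in payoff = −€1235 − (€0) = −€1235.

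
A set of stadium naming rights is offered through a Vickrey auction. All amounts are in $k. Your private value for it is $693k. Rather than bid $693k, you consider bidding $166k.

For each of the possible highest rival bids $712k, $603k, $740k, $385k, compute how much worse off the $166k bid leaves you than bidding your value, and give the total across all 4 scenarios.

$398k

The deviation costs you only when the competing bid falls strictly between $166k and $693k; elsewhere both bids give the same outcome.
$712k: outcomes coincide → loss $0k.
$603k: truthful payoff $90k, deviation payoff $0k → loss $90k.
$740k: outcomes coincide → loss $0k.
$385k: truthful payoff $308k, deviation payoff $0k → loss $308k.
Total loss = $90k + $308k = $398k.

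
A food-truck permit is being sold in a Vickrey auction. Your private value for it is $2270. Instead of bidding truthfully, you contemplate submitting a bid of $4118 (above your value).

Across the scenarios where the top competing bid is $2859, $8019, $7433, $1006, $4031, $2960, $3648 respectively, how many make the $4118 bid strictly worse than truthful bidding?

4

The deviation hurts exactly when the highest competing bid lies strictly between $2270 and $4118 — overbidding then wins at a price above your value.
$2859: inside the interval → strictly worse (loss $589).
$8019: above both → same outcome either way.
$7433: above both → same outcome either way.
$1006: below both → same outcome either way.
$4031: inside the interval → strictly worse (loss $1761).
$2960: inside the interval → strictly worse (loss $690).
$3648: inside the interval → strictly worse (loss $1378).
Count: 4.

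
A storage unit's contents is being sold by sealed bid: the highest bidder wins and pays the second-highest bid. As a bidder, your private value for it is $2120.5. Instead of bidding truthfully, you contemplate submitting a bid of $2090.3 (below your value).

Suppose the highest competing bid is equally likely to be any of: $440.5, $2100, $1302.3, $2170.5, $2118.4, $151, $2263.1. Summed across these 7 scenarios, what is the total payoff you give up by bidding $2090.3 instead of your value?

$22.6

The deviation costs you only when the competing bid falls strictly between $2090.3 and $2120.5; elsewhere both bids give the same outcome.
$440.5: outcomes coincide → loss $0.
$2100: truthful payoff $20.5, deviation payoff $0 → loss $20.5.
$1302.3: outcomes coincide → loss $0.
$2170.5: outcomes coincide → loss $0.
$2118.4: truthful payoff $2.1, deviation payoff $0 → loss $2.1.
$151: outcomes coincide → loss $0.
$2263.1: outcomes coincide → loss $0.
Total loss = $20.5 + $2.1 = $22.6.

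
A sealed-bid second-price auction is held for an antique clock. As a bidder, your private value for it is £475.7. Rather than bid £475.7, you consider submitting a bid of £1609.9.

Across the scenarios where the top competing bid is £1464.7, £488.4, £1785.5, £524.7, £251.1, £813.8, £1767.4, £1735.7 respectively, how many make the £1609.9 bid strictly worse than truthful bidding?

The deviation hurts exactly when the highest competing bid lies strictly between £475.7 and £1609.9 — overbidding then wins at a price above your value.
£1464.7: inside the interval → strictly worse (loss £989).
£488.4: inside the interval → strictly worse (loss £12.7).
£1785.5: above both → same outcome either way.
£524.7: inside the interval → strictly worse (loss £49).
£251.1: below both → same outcome either way.
£813.8: inside the interval → strictly worse (loss £338.1).
£1767.4: above both → same outcome either way.
£1735.7: above both → same outcome either way.
Count: 4.

4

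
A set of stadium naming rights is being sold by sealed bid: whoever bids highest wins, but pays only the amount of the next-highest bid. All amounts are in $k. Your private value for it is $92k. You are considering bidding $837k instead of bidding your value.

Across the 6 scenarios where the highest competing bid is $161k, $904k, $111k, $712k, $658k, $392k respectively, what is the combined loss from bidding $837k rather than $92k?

The deviation costs you only when the competing bid falls strictly between $92k and $837k; elsewhere both bids give the same outcome.
$161k: truthful payoff $0k, deviation payoff −$69k → loss $69k.
$904k: outcomes coincide → loss $0k.
$111k: truthful payoff $0k, deviation payoff −$19k → loss $19k.
$712k: truthful payoff $0k, deviation payoff −$620k → loss $620k.
$658k: truthful payoff $0k, deviation payoff −$566k → loss $566k.
$392k: truthful payoff $0k, deviation payoff −$300k → loss $300k.
Total loss = $69k + $19k + $620k + $566k + $300k = $1574k.
Because the price is fixed by the runner-up's bid, deviating from your value can only change a good outcome into a bad one — never the reverse.

$1574k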